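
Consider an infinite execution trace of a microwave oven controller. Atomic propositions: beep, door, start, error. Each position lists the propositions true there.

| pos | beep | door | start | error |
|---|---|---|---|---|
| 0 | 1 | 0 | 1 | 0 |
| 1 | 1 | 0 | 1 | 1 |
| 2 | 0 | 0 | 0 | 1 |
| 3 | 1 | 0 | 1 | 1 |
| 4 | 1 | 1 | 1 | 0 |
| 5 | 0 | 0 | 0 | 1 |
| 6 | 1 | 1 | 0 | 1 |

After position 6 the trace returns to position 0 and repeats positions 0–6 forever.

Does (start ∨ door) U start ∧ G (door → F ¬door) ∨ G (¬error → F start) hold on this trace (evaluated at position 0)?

Yes

¬error → F start holds at every position 0..6, and those are all positions ever visited, so G (¬error → F start) holds.
Positions where ¬error holds: 0, 4.
Check F start at each: 0→ok, 4→ok.
At position 0: (start ∨ door) U start ∧ G (door → F ¬door) is true; G (¬error → F start) is true; so (start ∨ door) U start ∧ G (door → F ¬door) ∨ G (¬error → F start) is true.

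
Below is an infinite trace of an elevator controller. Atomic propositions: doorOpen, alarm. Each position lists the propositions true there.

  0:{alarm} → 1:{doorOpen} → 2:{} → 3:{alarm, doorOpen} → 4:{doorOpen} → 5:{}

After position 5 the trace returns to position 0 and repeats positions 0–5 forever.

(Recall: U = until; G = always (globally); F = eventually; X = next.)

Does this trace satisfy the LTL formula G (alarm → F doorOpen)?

Satisfied

alarm → F doorOpen holds at every position 0..5, and those are all positions ever visited, so G (alarm → F doorOpen) holds.
Positions where alarm holds: 0, 3.
Check F doorOpen at each: 0→ok, 3→ok.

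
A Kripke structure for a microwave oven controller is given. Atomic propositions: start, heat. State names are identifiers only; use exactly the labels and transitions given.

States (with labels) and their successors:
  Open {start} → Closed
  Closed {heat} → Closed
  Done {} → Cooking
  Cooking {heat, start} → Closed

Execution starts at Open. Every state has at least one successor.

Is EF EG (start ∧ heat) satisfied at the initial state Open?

States satisfying EG (start ∧ heat): ∅.
States satisfying EF EG (start ∧ heat): ∅.
No suitable path/successor from Open witnesses the formula.
Open ∉ Sat(EF EG (start ∧ heat)).

No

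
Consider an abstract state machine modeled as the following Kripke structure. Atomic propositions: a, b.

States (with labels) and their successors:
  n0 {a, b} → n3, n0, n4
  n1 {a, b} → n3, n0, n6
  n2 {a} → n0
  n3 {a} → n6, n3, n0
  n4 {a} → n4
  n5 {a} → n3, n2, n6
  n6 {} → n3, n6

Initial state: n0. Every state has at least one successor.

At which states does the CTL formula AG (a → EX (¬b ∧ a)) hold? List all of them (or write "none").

States satisfying a → EX (¬b ∧ a): {n0, n1, n3, n4, n5, n6}.
States satisfying AG (a → EX (¬b ∧ a)): {n0, n1, n3, n4, n6}.

{n0, n1, n3, n4, n6}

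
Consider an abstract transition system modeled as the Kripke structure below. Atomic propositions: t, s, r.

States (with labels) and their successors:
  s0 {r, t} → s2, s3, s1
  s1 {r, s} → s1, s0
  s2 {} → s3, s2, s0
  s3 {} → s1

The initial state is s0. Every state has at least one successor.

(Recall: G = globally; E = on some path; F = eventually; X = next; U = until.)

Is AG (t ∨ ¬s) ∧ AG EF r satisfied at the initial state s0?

No

States satisfying t ∨ ¬s: {s0, s2, s3}.
States satisfying AG (t ∨ ¬s): ∅.
States satisfying EF r: {s0, s1, s2, s3}.
States satisfying AG EF r: {s0, s1, s2, s3}.
States satisfying AG (t ∨ ¬s) ∧ AG EF r: ∅.
s0 ∉ Sat(AG (t ∨ ¬s) ∧ AG EF r).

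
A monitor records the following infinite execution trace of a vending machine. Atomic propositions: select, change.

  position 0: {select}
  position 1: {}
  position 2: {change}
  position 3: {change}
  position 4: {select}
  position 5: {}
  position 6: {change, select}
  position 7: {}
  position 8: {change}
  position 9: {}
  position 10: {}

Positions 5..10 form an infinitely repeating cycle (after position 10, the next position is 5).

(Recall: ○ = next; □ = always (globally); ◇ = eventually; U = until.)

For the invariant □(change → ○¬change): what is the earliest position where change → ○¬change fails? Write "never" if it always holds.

2

Check change → ○¬change at each position in order: 0 ✓, 1 ✓.
At position 2 the labels are {change} and the next position 3 has {change}, so change → ○¬change is false there. This is the first violation.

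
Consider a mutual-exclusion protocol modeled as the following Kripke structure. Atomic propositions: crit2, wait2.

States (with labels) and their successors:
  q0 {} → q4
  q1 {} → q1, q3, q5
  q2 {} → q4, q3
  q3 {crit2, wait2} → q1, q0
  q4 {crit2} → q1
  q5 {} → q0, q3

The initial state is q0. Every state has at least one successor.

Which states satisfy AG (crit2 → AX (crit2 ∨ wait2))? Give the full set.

none

States satisfying crit2 → AX (crit2 ∨ wait2): {q0, q1, q2, q5}.
States satisfying AG (crit2 → AX (crit2 ∨ wait2)): ∅.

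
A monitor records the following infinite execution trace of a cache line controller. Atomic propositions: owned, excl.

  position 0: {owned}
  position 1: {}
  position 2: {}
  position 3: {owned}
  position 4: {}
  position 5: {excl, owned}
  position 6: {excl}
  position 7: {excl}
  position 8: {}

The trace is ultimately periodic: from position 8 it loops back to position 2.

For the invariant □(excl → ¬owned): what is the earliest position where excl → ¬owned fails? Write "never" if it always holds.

5

Check excl → ¬owned at each position in order: 0 ✓, 1 ✓, 2 ✓, 3 ✓, 4 ✓.
At position 5 the labels are {excl, owned}, so excl → ¬owned is false there. This is the first violation.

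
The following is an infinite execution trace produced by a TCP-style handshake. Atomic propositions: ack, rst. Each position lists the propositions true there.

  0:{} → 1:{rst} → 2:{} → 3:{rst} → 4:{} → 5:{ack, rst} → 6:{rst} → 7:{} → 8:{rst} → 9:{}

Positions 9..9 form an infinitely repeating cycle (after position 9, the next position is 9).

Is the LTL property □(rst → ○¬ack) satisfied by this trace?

Satisfied

rst → ○¬ack holds at every position 0..9, and those are all positions ever visited, so □(rst → ○¬ack) holds.
Positions where rst holds: 1, 3, 5, 6, 8.
Check ○¬ack at each: 1→ok, 3→ok, 5→ok, 6→ok, 8→ok.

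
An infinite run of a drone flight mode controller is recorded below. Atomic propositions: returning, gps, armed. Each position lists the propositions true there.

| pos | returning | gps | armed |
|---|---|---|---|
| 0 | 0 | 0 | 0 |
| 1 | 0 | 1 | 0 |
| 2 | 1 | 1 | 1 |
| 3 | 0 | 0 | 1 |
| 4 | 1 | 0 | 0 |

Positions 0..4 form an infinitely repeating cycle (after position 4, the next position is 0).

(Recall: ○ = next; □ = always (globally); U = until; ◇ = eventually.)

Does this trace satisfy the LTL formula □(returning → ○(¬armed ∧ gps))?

No

returning → ○(¬armed ∧ gps) must hold at every position from 0 onward. It fails at position 2, so □(returning → ○(¬armed ∧ gps)) is false.
Positions where returning holds: 2, 4.
Check ○(¬armed ∧ gps) at each: 2→fails, 4→fails.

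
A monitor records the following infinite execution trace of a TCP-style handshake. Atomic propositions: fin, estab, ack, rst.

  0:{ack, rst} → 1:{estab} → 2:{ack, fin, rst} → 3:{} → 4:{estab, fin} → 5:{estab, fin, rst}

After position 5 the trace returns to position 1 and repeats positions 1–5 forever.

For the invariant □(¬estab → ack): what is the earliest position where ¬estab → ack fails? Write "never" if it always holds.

Check ¬estab → ack at each position in order: 0 ✓, 1 ✓, 2 ✓.
At position 3 the labels are {}, so ¬estab → ack is false there. This is the first violation.

3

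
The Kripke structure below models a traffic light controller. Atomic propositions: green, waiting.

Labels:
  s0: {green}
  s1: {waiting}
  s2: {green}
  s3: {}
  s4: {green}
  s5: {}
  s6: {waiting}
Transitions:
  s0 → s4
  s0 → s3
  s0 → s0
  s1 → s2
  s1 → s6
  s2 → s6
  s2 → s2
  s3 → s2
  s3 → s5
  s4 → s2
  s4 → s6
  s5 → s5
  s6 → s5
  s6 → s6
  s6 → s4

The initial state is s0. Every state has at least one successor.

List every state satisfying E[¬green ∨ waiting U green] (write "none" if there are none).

{s0, s1, s2, s3, s4, s6}

States satisfying ¬green ∨ waiting: {s1, s3, s5, s6}.
States satisfying green: {s0, s2, s4}.
States satisfying E[¬green ∨ waiting U green]: {s0, s1, s2, s3, s4, s6}.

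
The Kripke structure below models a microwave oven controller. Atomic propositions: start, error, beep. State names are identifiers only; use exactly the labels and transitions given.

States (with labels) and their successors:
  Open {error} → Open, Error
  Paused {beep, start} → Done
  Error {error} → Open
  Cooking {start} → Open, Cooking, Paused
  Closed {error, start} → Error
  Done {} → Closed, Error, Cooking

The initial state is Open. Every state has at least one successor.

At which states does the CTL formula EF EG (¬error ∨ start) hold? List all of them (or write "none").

States satisfying EG (¬error ∨ start): {Paused, Cooking, Done}.
States satisfying EF EG (¬error ∨ start): {Paused, Cooking, Done}.

{Paused, Cooking, Done}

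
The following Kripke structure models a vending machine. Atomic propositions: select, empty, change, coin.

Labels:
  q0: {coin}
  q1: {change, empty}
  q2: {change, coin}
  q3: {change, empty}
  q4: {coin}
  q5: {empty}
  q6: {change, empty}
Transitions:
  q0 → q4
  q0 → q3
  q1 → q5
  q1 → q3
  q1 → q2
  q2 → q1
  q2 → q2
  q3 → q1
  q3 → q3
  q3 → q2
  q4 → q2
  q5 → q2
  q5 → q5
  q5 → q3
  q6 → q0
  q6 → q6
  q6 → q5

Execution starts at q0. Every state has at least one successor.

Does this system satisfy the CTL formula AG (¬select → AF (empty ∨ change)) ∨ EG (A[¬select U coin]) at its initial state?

Yes

States satisfying ¬select → AF (empty ∨ change): {q0, q1, q2, q3, q4, q5, q6}.
States satisfying AG (¬select → AF (empty ∨ change)): {q0, q1, q2, q3, q4, q5, q6}.
States satisfying A[¬select U coin]: {q0, q2, q4}.
States satisfying EG (A[¬select U coin]): {q0, q2, q4}.
States satisfying AG (¬select → AF (empty ∨ change)) ∨ EG (A[¬select U coin]): {q0, q1, q2, q3, q4, q5, q6}.
q0 ∈ Sat(AG (¬select → AF (empty ∨ change)) ∨ EG (A[¬select U coin])).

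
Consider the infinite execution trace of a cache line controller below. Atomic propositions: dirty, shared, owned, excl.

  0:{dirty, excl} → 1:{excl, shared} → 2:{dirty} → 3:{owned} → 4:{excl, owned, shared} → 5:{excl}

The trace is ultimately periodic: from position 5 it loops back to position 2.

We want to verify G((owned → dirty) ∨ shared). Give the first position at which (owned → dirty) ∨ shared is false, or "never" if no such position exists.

Check (owned → dirty) ∨ shared at each position in order: 0 ✓, 1 ✓, 2 ✓.
At position 3 the labels are {owned}, so (owned → dirty) ∨ shared is false there. This is the first violation.

3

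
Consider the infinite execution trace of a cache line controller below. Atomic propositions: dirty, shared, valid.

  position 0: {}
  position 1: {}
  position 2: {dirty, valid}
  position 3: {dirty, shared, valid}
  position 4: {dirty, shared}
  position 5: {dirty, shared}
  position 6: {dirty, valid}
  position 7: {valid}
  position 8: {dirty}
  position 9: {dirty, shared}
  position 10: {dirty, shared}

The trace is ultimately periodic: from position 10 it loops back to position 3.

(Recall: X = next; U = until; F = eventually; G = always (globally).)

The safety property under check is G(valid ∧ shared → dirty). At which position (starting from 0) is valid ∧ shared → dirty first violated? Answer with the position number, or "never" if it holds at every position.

never

valid ∧ shared → dirty holds at every position 0..10, and those are all the positions the trace ever visits, so the invariant G(valid ∧ shared → dirty) is never violated.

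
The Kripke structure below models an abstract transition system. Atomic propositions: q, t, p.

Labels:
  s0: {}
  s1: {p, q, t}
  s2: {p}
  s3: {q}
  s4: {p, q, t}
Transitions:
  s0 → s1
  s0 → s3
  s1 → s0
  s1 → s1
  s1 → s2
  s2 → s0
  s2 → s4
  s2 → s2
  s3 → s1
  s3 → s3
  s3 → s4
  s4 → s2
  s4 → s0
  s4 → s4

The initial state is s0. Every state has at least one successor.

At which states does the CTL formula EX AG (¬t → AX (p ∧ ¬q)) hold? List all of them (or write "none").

none

States satisfying AG (¬t → AX (p ∧ ¬q)): ∅.
States satisfying EX AG (¬t → AX (p ∧ ¬q)): ∅.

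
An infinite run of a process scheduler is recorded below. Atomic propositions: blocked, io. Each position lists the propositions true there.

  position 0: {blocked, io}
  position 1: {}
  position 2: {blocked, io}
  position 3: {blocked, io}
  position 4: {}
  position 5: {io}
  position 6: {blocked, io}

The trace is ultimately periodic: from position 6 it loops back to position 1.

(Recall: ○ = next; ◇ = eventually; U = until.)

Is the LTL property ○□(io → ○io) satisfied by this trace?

Violated

The position after 0 is 1; □(io → ○io) is false there.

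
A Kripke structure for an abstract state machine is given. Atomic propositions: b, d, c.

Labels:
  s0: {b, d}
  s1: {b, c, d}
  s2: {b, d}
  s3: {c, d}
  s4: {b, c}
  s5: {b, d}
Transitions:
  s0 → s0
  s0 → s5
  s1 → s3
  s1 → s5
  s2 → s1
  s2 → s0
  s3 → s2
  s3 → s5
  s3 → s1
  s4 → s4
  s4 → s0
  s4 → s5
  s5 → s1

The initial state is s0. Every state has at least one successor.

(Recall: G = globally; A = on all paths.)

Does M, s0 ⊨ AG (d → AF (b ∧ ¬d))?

Does not hold

States satisfying d → AF (b ∧ ¬d): {s4}.
States satisfying AG (d → AF (b ∧ ¬d)): ∅.
s0 is reachable from s0 and violates d → AF (b ∧ ¬d), so AG fails at s0.
s0 ∉ Sat(AG (d → AF (b ∧ ¬d))).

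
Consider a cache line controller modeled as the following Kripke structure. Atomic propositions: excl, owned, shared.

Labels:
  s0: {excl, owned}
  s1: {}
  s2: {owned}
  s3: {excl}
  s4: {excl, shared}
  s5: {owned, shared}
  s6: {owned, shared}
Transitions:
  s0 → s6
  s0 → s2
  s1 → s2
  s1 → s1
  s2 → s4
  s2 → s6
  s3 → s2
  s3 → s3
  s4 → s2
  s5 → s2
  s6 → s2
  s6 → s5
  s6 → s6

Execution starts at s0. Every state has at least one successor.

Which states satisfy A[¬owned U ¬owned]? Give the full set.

States satisfying ¬owned: {s1, s3, s4}.
States satisfying A[¬owned U ¬owned]: {s1, s3, s4}.

{s1, s3, s4}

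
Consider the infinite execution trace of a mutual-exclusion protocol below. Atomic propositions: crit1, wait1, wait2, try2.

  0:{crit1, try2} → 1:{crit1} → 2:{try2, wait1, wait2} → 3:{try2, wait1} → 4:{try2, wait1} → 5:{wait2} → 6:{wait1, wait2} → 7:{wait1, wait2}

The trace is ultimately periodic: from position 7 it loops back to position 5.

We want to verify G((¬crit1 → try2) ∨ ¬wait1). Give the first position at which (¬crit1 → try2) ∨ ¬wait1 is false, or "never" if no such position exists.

6

Check (¬crit1 → try2) ∨ ¬wait1 at each position in order: 0 ✓, 1 ✓, 2 ✓, 3 ✓, 4 ✓, 5 ✓.
At position 6 the labels are {wait1, wait2}, so (¬crit1 → try2) ∨ ¬wait1 is false there. This is the first violation.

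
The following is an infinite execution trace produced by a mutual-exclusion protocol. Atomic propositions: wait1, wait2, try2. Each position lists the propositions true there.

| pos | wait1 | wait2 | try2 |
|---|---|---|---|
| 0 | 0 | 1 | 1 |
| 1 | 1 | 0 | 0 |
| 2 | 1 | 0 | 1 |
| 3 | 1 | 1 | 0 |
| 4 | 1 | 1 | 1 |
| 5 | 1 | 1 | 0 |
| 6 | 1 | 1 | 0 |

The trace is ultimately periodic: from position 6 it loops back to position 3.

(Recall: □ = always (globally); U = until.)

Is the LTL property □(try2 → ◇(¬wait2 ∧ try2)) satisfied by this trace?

try2 → ◇(¬wait2 ∧ try2) must hold at every position from 0 onward. It fails at position 4, so □(try2 → ◇(¬wait2 ∧ try2)) is false.
Positions where try2 holds: 0, 2, 4.
Check ◇(¬wait2 ∧ try2) at each: 0→ok, 2→ok, 4→fails.

No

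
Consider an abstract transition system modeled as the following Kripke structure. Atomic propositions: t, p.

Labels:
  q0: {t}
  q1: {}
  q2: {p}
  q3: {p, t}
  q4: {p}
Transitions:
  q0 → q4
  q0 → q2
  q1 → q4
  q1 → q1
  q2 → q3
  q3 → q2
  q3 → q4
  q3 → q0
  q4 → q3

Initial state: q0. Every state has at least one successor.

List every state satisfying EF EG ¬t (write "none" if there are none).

States satisfying EG ¬t: {q1}.
States satisfying EF EG ¬t: {q1}.

{q1}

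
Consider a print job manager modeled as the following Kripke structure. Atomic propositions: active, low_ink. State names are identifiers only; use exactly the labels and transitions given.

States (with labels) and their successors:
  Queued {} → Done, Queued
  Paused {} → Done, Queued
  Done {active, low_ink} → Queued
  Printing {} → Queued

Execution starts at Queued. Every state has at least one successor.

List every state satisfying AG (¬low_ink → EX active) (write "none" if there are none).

States satisfying ¬low_ink → EX active: {Queued, Paused, Done}.
States satisfying AG (¬low_ink → EX active): {Queued, Paused, Done}.

{Queued, Paused, Done}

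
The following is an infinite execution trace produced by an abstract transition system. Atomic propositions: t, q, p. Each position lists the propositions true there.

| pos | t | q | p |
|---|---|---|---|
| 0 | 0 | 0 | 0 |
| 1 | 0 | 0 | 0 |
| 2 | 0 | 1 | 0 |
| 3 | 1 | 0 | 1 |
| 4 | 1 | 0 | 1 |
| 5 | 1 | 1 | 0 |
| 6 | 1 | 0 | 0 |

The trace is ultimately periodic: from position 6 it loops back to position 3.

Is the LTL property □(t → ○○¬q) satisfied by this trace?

t → ○○¬q must hold at every position from 0 onward. It fails at position 3, so □(t → ○○¬q) is false.
Positions where t holds: 3, 4, 5, 6.
Check ○○¬q at each: 3→fails, 4→ok, 5→ok, 6→ok.

No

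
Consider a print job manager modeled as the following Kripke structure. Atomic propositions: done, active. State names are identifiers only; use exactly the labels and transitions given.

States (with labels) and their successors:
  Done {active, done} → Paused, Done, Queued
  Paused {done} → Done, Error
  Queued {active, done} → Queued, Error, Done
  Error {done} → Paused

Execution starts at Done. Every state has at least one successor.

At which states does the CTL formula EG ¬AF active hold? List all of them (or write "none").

States satisfying ¬AF active: {Paused, Error}.
States satisfying EG ¬AF active: {Paused, Error}.

{Paused, Error}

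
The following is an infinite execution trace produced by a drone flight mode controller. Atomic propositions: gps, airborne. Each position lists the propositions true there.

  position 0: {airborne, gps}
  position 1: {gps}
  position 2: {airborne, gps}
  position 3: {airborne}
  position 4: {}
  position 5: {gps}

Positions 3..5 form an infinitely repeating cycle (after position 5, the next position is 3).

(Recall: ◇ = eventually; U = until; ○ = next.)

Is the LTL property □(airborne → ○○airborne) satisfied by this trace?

No

airborne → ○○airborne must hold at every position from 0 onward. It fails at position 2, so □(airborne → ○○airborne) is false.
Positions where airborne holds: 0, 2, 3.
Check ○○airborne at each: 0→ok, 2→fails, 3→fails.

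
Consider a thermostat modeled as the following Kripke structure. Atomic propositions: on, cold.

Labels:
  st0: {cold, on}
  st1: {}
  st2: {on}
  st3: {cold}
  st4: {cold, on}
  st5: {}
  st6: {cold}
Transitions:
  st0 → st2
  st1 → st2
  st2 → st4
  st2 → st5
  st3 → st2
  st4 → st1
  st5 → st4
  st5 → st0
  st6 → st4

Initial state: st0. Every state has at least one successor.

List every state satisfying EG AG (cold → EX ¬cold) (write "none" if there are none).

States satisfying AG (cold → EX ¬cold): {st0, st1, st2, st3, st4, st5}.
States satisfying EG AG (cold → EX ¬cold): {st0, st1, st2, st3, st4, st5}.

{st0, st1, st2, st3, st4, st5}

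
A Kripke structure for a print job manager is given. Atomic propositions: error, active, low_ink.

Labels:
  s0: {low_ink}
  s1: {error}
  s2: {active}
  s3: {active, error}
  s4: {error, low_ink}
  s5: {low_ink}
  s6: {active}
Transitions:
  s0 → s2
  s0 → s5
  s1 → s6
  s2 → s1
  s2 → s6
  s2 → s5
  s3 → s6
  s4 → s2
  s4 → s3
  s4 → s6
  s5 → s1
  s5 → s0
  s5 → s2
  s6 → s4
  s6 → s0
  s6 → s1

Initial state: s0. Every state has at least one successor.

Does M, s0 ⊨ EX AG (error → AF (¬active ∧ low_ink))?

States satisfying AG (error → AF (¬active ∧ low_ink)): ∅.
States satisfying EX AG (error → AF (¬active ∧ low_ink)): ∅.
No suitable path/successor from s0 witnesses the formula.
s0 ∉ Sat(EX AG (error → AF (¬active ∧ low_ink))).

Violated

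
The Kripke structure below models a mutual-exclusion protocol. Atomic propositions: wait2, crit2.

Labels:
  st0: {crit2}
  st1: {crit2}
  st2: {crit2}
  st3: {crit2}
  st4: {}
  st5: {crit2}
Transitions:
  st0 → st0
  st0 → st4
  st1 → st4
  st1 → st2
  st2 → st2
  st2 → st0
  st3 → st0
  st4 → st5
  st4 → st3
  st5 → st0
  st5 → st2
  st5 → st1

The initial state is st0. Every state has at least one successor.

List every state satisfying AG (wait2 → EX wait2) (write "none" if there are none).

{st0, st1, st2, st3, st4, st5}

States satisfying wait2 → EX wait2: {st0, st1, st2, st3, st4, st5}.
States satisfying AG (wait2 → EX wait2): {st0, st1, st2, st3, st4, st5}.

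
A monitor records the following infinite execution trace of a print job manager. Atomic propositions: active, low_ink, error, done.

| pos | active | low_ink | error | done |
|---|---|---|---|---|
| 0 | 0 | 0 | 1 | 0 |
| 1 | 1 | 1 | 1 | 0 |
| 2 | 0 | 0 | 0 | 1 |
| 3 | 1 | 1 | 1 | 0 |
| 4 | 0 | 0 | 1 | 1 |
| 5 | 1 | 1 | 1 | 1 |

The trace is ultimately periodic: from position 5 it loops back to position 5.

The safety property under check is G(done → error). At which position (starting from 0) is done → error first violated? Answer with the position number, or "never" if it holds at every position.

Check done → error at each position in order: 0 ✓, 1 ✓.
At position 2 the labels are {done}, so done → error is false there. This is the first violation.

2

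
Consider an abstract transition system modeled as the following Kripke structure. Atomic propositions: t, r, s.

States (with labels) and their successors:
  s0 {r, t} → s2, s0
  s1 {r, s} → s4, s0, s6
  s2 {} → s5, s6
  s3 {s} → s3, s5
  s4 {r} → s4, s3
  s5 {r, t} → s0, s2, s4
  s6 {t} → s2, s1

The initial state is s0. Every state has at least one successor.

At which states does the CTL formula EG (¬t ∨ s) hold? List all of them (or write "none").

States satisfying ¬t ∨ s: {s1, s2, s3, s4}.
States satisfying EG (¬t ∨ s): {s1, s3, s4}.

{s1, s3, s4}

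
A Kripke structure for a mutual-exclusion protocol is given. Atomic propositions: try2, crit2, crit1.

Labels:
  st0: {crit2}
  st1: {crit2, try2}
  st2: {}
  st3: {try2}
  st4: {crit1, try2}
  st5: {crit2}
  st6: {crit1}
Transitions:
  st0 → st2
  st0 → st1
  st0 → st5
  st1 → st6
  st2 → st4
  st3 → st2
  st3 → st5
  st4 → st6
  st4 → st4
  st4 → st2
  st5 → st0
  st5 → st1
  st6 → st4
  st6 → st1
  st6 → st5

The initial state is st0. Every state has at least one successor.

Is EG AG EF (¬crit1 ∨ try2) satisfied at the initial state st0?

Yes

States satisfying AG EF (¬crit1 ∨ try2): {st0, st1, st2, st3, st4, st5, st6}.
States satisfying EG AG EF (¬crit1 ∨ try2): {st0, st1, st2, st3, st4, st5, st6}.
st0 ∈ Sat(EG AG EF (¬crit1 ∨ try2)).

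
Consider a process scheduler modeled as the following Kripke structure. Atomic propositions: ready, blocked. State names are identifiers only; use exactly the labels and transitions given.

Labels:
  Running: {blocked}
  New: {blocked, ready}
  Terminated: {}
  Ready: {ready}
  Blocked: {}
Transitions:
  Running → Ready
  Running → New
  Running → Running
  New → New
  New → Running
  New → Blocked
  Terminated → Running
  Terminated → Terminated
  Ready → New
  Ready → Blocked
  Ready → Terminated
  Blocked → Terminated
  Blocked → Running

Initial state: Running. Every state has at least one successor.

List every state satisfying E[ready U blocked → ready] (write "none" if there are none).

{New, Terminated, Ready, Blocked}

States satisfying ready: {New, Ready}.
States satisfying blocked → ready: {New, Terminated, Ready, Blocked}.
States satisfying E[ready U blocked → ready]: {New, Terminated, Ready, Blocked}.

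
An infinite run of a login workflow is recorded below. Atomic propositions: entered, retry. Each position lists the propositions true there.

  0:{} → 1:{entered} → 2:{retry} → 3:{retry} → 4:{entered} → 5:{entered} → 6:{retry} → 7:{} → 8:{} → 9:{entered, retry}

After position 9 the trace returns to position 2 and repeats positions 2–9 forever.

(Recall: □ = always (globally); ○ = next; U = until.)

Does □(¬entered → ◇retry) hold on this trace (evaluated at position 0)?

¬entered → ◇retry holds at every position 0..9, and those are all positions ever visited, so □(¬entered → ◇retry) holds.
Positions where ¬entered holds: 0, 2, 3, 6, 7, 8.
Check ◇retry at each: 0→ok, 2→ok, 3→ok, 6→ok, 7→ok, 8→ok.

Holds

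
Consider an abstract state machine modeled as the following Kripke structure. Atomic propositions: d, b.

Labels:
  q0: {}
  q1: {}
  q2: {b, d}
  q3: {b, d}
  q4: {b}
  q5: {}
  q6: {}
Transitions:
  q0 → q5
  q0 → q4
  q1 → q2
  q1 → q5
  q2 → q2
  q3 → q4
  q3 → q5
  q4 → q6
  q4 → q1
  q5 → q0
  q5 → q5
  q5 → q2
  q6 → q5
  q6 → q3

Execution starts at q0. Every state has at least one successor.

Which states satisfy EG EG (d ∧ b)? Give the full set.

{q2}

States satisfying EG (d ∧ b): {q2}.
States satisfying EG EG (d ∧ b): {q2}.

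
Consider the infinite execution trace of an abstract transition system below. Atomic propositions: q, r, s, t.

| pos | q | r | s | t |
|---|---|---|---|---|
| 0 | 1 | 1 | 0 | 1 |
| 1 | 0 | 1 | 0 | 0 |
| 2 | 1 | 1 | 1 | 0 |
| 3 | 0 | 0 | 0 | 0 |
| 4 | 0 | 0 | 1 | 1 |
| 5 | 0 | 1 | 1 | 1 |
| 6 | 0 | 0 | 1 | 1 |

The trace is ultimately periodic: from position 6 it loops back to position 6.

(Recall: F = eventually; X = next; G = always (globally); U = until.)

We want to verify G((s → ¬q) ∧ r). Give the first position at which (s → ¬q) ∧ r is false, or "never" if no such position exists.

2

Check (s → ¬q) ∧ r at each position in order: 0 ✓, 1 ✓.
At position 2 the labels are {q, r, s}, so (s → ¬q) ∧ r is false there. This is the first violation.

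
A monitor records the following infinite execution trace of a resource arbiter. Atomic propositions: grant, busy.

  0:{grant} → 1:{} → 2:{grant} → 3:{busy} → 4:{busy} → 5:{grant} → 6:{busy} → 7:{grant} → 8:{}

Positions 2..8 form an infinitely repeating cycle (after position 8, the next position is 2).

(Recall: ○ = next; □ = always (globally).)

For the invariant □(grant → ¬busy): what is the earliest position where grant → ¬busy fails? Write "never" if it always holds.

grant → ¬busy holds at every position 0..8, and those are all the positions the trace ever visits, so the invariant □(grant → ¬busy) is never violated.

never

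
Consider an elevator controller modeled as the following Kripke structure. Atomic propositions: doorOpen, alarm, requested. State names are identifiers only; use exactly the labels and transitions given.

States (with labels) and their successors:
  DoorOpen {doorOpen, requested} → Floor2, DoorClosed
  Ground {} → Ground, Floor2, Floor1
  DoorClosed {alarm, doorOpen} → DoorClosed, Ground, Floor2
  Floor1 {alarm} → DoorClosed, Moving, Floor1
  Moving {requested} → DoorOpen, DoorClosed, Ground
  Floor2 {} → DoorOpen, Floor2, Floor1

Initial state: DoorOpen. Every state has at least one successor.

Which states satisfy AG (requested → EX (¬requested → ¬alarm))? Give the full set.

States satisfying requested → EX (¬requested → ¬alarm): {DoorOpen, Ground, DoorClosed, Floor1, Moving, Floor2}.
States satisfying AG (requested → EX (¬requested → ¬alarm)): {DoorOpen, Ground, DoorClosed, Floor1, Moving, Floor2}.

{DoorOpen, Ground, DoorClosed, Floor1, Moving, Floor2}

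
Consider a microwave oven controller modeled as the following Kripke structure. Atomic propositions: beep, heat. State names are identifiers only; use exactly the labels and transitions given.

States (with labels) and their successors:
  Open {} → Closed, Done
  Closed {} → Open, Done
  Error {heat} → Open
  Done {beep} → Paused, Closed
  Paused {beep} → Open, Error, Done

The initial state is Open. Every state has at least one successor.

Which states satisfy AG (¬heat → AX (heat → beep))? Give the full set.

States satisfying ¬heat → AX (heat → beep): {Open, Closed, Error, Done}.
States satisfying AG (¬heat → AX (heat → beep)): ∅.

none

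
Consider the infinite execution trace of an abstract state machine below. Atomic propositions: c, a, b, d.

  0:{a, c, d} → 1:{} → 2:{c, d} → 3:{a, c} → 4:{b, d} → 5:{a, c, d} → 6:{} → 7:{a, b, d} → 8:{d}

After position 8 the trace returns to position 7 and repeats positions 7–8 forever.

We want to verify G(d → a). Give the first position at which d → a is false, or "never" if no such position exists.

2

Check d → a at each position in order: 0 ✓, 1 ✓.
At position 2 the labels are {c, d}, so d → a is false there. This is the first violation.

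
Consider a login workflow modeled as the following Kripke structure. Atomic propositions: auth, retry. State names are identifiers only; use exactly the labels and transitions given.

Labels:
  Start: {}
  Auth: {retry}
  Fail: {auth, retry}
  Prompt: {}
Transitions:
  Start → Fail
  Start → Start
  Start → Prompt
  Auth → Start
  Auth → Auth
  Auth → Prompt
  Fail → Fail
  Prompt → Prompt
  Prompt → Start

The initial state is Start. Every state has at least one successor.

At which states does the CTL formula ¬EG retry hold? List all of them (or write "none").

States satisfying retry: {Auth, Fail}.
States satisfying EG retry: {Auth, Fail}.
States satisfying ¬EG retry: {Start, Prompt}.

{Start, Prompt}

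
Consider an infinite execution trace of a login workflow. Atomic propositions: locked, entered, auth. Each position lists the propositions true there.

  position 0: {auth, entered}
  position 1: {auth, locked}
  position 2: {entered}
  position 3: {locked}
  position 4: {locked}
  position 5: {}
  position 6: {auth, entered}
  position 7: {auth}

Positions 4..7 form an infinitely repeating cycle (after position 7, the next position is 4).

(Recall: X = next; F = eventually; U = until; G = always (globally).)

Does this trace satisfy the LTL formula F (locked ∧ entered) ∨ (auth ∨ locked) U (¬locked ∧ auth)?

Yes

locked ∧ entered is false at every position 0..7, so it never becomes true and F (locked ∧ entered) fails.
Walking from position 0: ¬locked ∧ auth first holds at position 0, and auth ∨ locked holds at every earlier position along the way, so (auth ∨ locked) U (¬locked ∧ auth) holds.
At position 0: F (locked ∧ entered) is false; (auth ∨ locked) U (¬locked ∧ auth) is true; so F (locked ∧ entered) ∨ (auth ∨ locked) U (¬locked ∧ auth) is true.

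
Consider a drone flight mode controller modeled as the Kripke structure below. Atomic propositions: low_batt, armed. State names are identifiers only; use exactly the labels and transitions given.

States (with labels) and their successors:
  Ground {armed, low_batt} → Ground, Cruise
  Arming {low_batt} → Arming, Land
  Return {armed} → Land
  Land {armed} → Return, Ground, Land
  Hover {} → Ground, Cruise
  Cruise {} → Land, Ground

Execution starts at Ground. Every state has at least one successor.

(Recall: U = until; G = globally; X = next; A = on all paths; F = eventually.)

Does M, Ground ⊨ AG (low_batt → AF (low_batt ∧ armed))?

Yes

States satisfying low_batt → AF (low_batt ∧ armed): {Ground, Return, Land, Hover, Cruise}.
States satisfying AG (low_batt → AF (low_batt ∧ armed)): {Ground, Return, Land, Hover, Cruise}.
Every state reachable from Ground satisfies low_batt → AF (low_batt ∧ armed).
Ground ∈ Sat(AG (low_batt → AF (low_batt ∧ armed))).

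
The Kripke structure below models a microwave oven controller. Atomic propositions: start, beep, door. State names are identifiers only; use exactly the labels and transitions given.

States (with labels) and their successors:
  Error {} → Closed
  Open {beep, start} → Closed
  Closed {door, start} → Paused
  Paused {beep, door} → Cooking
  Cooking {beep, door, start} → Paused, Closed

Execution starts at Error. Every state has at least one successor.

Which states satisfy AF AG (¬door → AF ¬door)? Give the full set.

{Error, Open, Closed, Paused, Cooking}

States satisfying AG (¬door → AF ¬door): {Error, Open, Closed, Paused, Cooking}.
States satisfying AF AG (¬door → AF ¬door): {Error, Open, Closed, Paused, Cooking}.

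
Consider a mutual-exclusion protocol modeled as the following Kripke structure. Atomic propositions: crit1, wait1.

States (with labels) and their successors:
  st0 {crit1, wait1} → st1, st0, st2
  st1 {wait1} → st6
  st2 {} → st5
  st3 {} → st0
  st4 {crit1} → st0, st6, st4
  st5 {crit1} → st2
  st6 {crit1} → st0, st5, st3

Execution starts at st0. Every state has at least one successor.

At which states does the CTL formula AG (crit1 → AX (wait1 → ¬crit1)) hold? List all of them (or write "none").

{st2, st5}

States satisfying crit1 → AX (wait1 → ¬crit1): {st1, st2, st3, st5}.
States satisfying AG (crit1 → AX (wait1 → ¬crit1)): {st2, st5}.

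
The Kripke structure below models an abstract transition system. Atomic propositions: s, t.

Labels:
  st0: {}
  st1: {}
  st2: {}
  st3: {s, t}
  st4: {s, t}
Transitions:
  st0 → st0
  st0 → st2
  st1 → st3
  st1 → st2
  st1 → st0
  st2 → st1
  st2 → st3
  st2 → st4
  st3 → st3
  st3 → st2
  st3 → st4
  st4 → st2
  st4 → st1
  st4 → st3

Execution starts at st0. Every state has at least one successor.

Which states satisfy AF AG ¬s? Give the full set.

States satisfying AG ¬s: ∅.
States satisfying AF AG ¬s: ∅.

none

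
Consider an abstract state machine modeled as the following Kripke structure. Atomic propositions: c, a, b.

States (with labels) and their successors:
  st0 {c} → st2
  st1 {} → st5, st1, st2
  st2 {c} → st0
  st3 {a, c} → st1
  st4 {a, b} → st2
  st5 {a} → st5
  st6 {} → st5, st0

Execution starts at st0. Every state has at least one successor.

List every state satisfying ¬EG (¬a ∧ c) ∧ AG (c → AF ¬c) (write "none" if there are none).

{st5}

States satisfying ¬a ∧ c: {st0, st2}.
States satisfying EG (¬a ∧ c): {st0, st2}.
States satisfying ¬EG (¬a ∧ c): {st1, st3, st4, st5, st6}.
States satisfying c → AF ¬c: {st1, st3, st4, st5, st6}.
States satisfying AG (c → AF ¬c): {st5}.
States satisfying ¬EG (¬a ∧ c) ∧ AG (c → AF ¬c): {st5}.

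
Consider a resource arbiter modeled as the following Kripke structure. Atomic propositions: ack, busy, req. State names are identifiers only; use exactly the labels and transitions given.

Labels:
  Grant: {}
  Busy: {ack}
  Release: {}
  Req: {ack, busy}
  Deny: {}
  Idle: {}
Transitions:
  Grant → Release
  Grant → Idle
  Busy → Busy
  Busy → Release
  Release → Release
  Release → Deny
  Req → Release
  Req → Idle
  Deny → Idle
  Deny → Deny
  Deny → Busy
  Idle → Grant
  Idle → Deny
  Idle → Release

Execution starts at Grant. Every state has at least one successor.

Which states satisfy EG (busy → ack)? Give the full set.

States satisfying busy → ack: {Grant, Busy, Release, Req, Deny, Idle}.
States satisfying EG (busy → ack): {Grant, Busy, Release, Req, Deny, Idle}.

{Grant, Busy, Release, Req, Deny, Idle}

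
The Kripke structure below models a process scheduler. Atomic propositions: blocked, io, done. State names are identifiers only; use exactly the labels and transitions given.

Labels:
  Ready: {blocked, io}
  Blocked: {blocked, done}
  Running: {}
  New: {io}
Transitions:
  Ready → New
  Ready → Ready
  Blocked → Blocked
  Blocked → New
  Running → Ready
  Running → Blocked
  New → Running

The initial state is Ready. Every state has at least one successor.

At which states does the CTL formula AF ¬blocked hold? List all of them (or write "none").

{Running, New}

States satisfying ¬blocked: {Running, New}.
States satisfying AF ¬blocked: {Running, New}.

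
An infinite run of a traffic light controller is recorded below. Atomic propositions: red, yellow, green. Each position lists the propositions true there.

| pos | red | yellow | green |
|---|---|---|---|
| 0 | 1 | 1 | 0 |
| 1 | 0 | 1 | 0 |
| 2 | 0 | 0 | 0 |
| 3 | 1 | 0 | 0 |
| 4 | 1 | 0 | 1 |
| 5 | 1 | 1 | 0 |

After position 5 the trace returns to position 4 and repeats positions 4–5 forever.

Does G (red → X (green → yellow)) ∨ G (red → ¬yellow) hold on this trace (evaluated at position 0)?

red → X (green → yellow) must hold at every position from 0 onward. It fails at position 3, so G (red → X (green → yellow)) is false.
Positions where red holds: 0, 3, 4, 5.
Check X (green → yellow) at each: 0→ok, 3→fails, 4→ok, 5→fails.
red → ¬yellow must hold at every position from 0 onward. It fails at position 0, so G (red → ¬yellow) is false.
Positions where red holds: 0, 3, 4, 5.
Check ¬yellow at each: 0→fails, 3→ok, 4→ok, 5→fails.
At position 0: G (red → X (green → yellow)) is false; G (red → ¬yellow) is false; so G (red → X (green → yellow)) ∨ G (red → ¬yellow) is false.

No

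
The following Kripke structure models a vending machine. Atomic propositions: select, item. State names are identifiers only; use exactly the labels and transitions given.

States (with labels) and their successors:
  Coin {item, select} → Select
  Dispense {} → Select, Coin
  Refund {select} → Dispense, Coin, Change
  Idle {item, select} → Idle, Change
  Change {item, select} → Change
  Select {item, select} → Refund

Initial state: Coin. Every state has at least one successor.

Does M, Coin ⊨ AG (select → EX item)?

States satisfying select → EX item: {Coin, Dispense, Refund, Idle, Change}.
States satisfying AG (select → EX item): {Idle, Change}.
Select is reachable from Coin and violates select → EX item, so AG fails at Coin.
Coin ∉ Sat(AG (select → EX item)).

No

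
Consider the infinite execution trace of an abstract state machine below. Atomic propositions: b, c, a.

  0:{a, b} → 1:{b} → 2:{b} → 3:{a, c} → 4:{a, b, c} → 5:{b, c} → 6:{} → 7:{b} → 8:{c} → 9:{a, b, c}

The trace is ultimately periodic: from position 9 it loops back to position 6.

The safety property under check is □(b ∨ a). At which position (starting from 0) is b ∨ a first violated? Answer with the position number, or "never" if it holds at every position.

6

Check b ∨ a at each position in order: 0 ✓, 1 ✓, 2 ✓, 3 ✓, 4 ✓, 5 ✓.
At position 6 the labels are {}, so b ∨ a is false there. This is the first violation.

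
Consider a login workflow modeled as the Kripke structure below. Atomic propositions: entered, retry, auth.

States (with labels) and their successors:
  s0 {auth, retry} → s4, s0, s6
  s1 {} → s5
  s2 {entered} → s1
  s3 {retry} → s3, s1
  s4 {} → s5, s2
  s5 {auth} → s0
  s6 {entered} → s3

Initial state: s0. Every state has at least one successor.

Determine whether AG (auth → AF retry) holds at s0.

States satisfying auth → AF retry: {s0, s1, s2, s3, s4, s5, s6}.
States satisfying AG (auth → AF retry): {s0, s1, s2, s3, s4, s5, s6}.
Every state reachable from s0 satisfies auth → AF retry.
s0 ∈ Sat(AG (auth → AF retry)).

Yes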